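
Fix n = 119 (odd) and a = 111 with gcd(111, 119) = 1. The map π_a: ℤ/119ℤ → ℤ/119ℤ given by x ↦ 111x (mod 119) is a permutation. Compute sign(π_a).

-1

Start at x=1: 1 → 111 → 64 → 83 → 50 → 76 → 106 → … (one orbit).
Cycle lengths of π_111 on ℤ/119ℤ: [8, 8, 8, 8, 8, 8, 8, 8, 8, 8, 8, 8, 8, 8, 2, 2, 2, 1]; 18 cycles in total.
sign(π) = (−1)^{n − #cycles} = (−1)^{119−18} = (−1)^101 = -1.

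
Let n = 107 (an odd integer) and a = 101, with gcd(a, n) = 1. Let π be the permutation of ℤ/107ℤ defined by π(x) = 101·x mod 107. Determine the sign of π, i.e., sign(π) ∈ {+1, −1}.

Start at x=35: 35 → 4 → 83 → 37 → 99 → 48 → 33 → … (one orbit).
3 cycles of lengths [53, 53, 1].
3 cycles on 107: each ℓ→(−1)^(ℓ−1), product (−1)^104 = +1.
(101|107)_J = +1 (Zolotarev's lemma cross-check).

+1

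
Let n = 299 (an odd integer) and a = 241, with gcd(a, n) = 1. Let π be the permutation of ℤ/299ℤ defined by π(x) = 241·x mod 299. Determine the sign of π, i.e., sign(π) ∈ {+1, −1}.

+1

Orbit of 87 under x↦241x: [87, 37, 246, 84, 211, 21, 277]… (length divides ord_299(241)).
Decompose π into cycles: lengths [132, 132, 22, 12, 1] (5 cycles, including the fixed point 0).
5 cycles on 299: each ℓ→(−1)^(ℓ−1), product (−1)^294 = +1.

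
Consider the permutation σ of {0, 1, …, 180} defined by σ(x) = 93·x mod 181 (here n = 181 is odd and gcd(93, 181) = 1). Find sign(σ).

-1

Start at x=7: 7 → 108 → 89 → 132 → 149 → 101 → 162 → … (one orbit).
Decompose π into cycles: lengths [36, 36, 36, 36, 36, 1] (6 cycles, including the fixed point 0).
181 − 6 = 175 transpositions; sign(π) = (−1)^175 = -1.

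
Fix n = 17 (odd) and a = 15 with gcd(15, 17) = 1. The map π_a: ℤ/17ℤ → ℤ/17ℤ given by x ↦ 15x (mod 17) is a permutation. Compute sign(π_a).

Trace 1: π^k(1) = [1, 15, 4, 9, 16, 2, 13] for k=0..6.
π_15 has 3 disjoint cycles with lengths [8, 8, 1] on {0,…,16}.
With 3 cycles on 17 points, sign = (−1)^{17−3} = +1.
(15|17)_J = +1 (Zolotarev's lemma cross-check).

+1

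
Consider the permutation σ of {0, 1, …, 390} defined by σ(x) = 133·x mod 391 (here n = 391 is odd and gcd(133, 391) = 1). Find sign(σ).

Start at x=71: 71 → 59 → 27 → 72 → 192 → 121 → 62 → … (one orbit).
Cycle lengths of π_133 on ℤ/391ℤ: [176, 176, 16, 11, 11, 1]; 6 cycles in total.
n − c = 391 − 6 = 385; sign = (−1)^385 = -1.

-1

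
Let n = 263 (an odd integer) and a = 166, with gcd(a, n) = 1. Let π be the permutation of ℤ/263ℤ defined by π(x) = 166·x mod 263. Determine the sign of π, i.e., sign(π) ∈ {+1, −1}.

Start at x=44: 44 → 203 → 34 → 121 → 98 → 225 → 4 → … (one orbit).
3 cycles of lengths [131, 131, 1].
3 cycles on 263: each ℓ→(−1)^(ℓ−1), product (−1)^260 = +1.
Via Zolotarev, sign(π_{166}) = (166|263) = +1.

+1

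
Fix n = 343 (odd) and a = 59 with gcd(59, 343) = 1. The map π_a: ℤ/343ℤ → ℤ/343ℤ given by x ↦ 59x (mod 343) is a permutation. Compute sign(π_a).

Orbit of 18 under x↦59x: [18, 33, 232, 311, 170, 83, 95]… (length divides ord_343(59)).
π_59 has 4 disjoint cycles with lengths [294, 42, 6, 1] on {0,…,342}.
4 cycles on 343: each ℓ→(−1)^(ℓ−1), product (−1)^339 = -1.
Via Zolotarev, sign(π_{59}) = (59|343) = -1.

-1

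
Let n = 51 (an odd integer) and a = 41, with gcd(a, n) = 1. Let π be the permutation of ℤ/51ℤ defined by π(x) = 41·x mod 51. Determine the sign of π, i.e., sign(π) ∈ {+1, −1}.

Trace 4: π^k(4) = [4, 11, 43, 29, 16, 44, 19] for k=0..6.
Cycle lengths of π_41 on ℤ/51ℤ: [16, 16, 16, 2, 1]; 5 cycles in total.
Σ(ℓ_i−1) = 51−5 = 46; sign = (−1)^46 = +1.

+1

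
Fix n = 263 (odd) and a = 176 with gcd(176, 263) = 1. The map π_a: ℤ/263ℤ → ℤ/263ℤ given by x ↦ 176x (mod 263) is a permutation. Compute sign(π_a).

+1

Trace 12: π^k(12) = [12, 8, 93, 62, 129, 86, 145] for k=0..6.
π_176 has 3 disjoint cycles with lengths [131, 131, 1] on {0,…,262}.
Σ(ℓ_i−1) = 263−3 = 260; sign = (−1)^260 = +1.
(176|263)_J = +1 (Zolotarev's lemma cross-check).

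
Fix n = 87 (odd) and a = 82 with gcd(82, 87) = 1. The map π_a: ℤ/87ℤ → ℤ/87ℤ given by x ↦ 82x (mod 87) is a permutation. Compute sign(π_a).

Orbit of 1 under x↦82x: [1, 82, 25, 49, 16, 7, 52]… (length divides ord_87(82)).
Decompose π into cycles: lengths [7, 7, 7, 7, 7, 7, 7, 7, 7, 7, 7, 7, 1, 1, 1] (15 cycles, including the fixed point 0).
With 15 cycles on 87 points, sign = (−1)^{87−15} = +1.
The Jacobi symbol (82|87) = +1 (Zolotarev) agrees.

+1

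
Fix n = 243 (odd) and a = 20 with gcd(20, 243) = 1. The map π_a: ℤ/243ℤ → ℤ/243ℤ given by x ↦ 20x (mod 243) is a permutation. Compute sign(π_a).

-1

Orbit of 191 under x↦20x: [191, 175, 98, 16, 77, 82, 182]… (length divides ord_243(20)).
π_20 has 6 disjoint cycles with lengths [162, 54, 18, 6, 2, 1] on {0,…,242}.
243 − 6 = 237 transpositions; sign(π) = (−1)^237 = -1.
The Jacobi symbol (20|243) = -1 (Zolotarev) agrees.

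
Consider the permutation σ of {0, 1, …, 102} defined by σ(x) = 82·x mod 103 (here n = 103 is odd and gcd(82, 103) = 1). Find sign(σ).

Trace 100: π^k(100) = [100, 63, 16, 76, 52, 41, 66] for k=0..6.
3 cycles of lengths [51, 51, 1].
Σ(ℓ_i−1) = 103−3 = 100; sign = (−1)^100 = +1.
Check: (82/103) = +1 by Zolotarev.

+1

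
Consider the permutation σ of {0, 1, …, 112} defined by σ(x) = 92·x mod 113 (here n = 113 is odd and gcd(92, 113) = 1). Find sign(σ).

-1

Start at x=93: 93 → 81 → 107 → 13 → 66 → 83 → 65 → … (one orbit).
Cycle lengths of π_92 on ℤ/113ℤ: [112, 1]; 2 cycles in total.
2 cycles on 113: each ℓ→(−1)^(ℓ−1), product (−1)^111 = -1.
Via Zolotarev, sign(π_{92}) = (92|113) = -1.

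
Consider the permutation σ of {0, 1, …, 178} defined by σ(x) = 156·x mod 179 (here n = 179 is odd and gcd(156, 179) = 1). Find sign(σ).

+1

Start at x=22: 22 → 31 → 3 → 110 → 155 → 15 → 13 → … (one orbit).
3 cycles of lengths [89, 89, 1].
3 cycles on 179: each ℓ→(−1)^(ℓ−1), product (−1)^176 = +1.
Zolotarev: (156|179) = +1, matching the cycle-count sign.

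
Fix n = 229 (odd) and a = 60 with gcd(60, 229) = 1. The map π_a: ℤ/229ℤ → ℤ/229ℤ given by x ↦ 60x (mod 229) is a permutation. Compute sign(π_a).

+1

Trace 60: π^k(60) = [60, 165, 53, 203, 43, 61, 225] for k=0..6.
13 cycles of lengths [19, 19, 19, 19, 19, 19, 19, 19, 19, 19, 19, 19, 1].
13 cycles on 229: each ℓ→(−1)^(ℓ−1), product (−1)^216 = +1.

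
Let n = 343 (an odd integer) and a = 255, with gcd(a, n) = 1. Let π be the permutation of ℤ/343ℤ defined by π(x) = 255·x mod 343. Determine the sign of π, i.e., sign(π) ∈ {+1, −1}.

-1

Trace 143: π^k(143) = [143, 107, 188, 263, 180, 281, 311] for k=0..6.
π_255 has 4 disjoint cycles with lengths [294, 42, 6, 1] on {0,…,342}.
sign(π) = (−1)^{n − #cycles} = (−1)^{343−4} = (−1)^339 = -1.
The Jacobi symbol (255|343) = -1 (Zolotarev) agrees.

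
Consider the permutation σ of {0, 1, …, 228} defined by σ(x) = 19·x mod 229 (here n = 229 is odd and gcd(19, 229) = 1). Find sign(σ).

Start at x=14: 14 → 37 → 16 → 75 → 51 → 53 → 91 → … (one orbit).
The orbit structure of x ↦ 19x mod 229: 5 orbits of sizes [57, 57, 57, 57, 1].
229 − 5 = 224 transpositions; sign(π) = (−1)^224 = +1.
Via Zolotarev, sign(π_{19}) = (19|229) = +1.

+1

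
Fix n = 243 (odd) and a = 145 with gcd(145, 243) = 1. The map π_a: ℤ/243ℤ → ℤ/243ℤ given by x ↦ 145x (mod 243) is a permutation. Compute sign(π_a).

+1

Trace 145: π^k(145) = [145, 127, 190, 91, 73, 136, 37] for k=0..6.
27 cycles of lengths [27, 27, 27, 27, 27, 27, 9, 9, 9, 9, 9, 9, 3, 3, 3, 3, 3, 3, 1, 1, 1, 1, 1, 1, 1, 1, 1].
Σ(ℓ_i−1) = 243−27 = 216; sign = (−1)^216 = +1.
Check: (145/243) = +1 by Zolotarev.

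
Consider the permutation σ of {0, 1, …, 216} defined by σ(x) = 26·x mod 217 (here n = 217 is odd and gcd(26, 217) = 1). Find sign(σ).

Start at x=1: 1 → 26 → 25 → 216 → 191 → 192 → 1 (one orbit).
Cycle lengths of π_26 on ℤ/217ℤ: [6, 6, 6, 6, 6, 6, 6, 6, 6, 6, 6, 6, 6, 6, 6, 6, 6, 6, 6, 6, 6, 6, 6, 6, 6, 6, 6, 6, 6, 6, 6, 6, 6, 6, 6, 6, 1]; 37 cycles in total.
37 cycles on 217: each ℓ→(−1)^(ℓ−1), product (−1)^180 = +1.

+1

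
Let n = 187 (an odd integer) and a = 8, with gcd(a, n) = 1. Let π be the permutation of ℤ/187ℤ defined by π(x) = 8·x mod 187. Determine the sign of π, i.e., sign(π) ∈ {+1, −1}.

Start at x=1: 1 → 8 → 64 → 138 → 169 → 43 → 157 → … (one orbit).
Cycle lengths of π_8 on ℤ/187ℤ: [40, 40, 40, 40, 10, 8, 8, 1]; 8 cycles in total.
8 cycles on 187: each ℓ→(−1)^(ℓ−1), product (−1)^179 = -1.

-1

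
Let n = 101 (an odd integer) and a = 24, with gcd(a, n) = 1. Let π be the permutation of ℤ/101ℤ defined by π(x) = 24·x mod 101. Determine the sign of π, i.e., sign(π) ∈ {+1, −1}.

Start at x=80: 80 → 1 → 24 → 71 → 88 → 92 → 87 → … (one orbit).
Cycle lengths of π_24 on ℤ/101ℤ: [25, 25, 25, 25, 1]; 5 cycles in total.
5 cycles on 101: each ℓ→(−1)^(ℓ−1), product (−1)^96 = +1.

+1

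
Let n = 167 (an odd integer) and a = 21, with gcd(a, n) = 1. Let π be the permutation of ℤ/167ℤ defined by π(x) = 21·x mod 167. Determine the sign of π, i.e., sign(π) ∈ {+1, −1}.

Start at x=89: 89 → 32 → 4 → 84 → 94 → 137 → 38 → … (one orbit).
The orbit structure of x ↦ 21x mod 167: 3 orbits of sizes [83, 83, 1].
3 cycles on 167: each ℓ→(−1)^(ℓ−1), product (−1)^164 = +1.
Check: (21/167) = +1 by Zolotarev.

+1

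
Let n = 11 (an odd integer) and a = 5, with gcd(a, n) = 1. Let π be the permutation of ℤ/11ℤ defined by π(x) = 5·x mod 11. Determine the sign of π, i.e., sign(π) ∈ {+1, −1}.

Trace 3: π^k(3) = [3, 4, 9, 1, 5] for k=0..4.
π_5 has 3 disjoint cycles with lengths [5, 5, 1] on {0,…,10}.
With 3 cycles on 11 points, sign = (−1)^{11−3} = +1.
Check: (5/11) = +1 by Zolotarev.

+1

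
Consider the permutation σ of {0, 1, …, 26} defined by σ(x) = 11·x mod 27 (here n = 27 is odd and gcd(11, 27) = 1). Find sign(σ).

Orbit of 22 under x↦11x: [22, 26, 16, 14, 19, 20, 4]… (length divides ord_27(11)).
The orbit structure of x ↦ 11x mod 27: 4 orbits of sizes [18, 6, 2, 1].
27 − 4 = 23 transpositions; sign(π) = (−1)^23 = -1.

-1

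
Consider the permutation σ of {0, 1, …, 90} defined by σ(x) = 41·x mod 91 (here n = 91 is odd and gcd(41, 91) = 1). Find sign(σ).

+1

Trace 83: π^k(83) = [83, 36, 20, 1, 41, 43, 34] for k=0..6.
11 cycles of lengths [12, 12, 12, 12, 12, 12, 12, 2, 2, 2, 1].
With 11 cycles on 91 points, sign = (−1)^{91−11} = +1.
Via Zolotarev, sign(π_{41}) = (41|91) = +1.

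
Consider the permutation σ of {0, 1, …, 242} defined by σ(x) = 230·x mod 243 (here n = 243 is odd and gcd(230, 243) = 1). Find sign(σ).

-1

Trace 196: π^k(196) = [196, 125, 76, 227, 208, 212, 160] for k=0..6.
π_230 has 6 disjoint cycles with lengths [162, 54, 18, 6, 2, 1] on {0,…,242}.
6 cycles on 243: each ℓ→(−1)^(ℓ−1), product (−1)^237 = -1.
Check: (230/243) = -1 by Zolotarev.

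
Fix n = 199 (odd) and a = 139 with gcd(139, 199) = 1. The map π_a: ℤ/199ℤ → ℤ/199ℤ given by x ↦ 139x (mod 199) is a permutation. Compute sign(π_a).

+1

Trace 62: π^k(62) = [62, 61, 121, 103, 188, 63, 1] for k=0..6.
Cycle lengths of π_139 on ℤ/199ℤ: [11, 11, 11, 11, 11, 11, 11, 11, 11, 11, 11, 11, 11, 11, 11, 11, 11, 11, 1]; 19 cycles in total.
sign(π) = (−1)^{n − #cycles} = (−1)^{199−19} = (−1)^180 = +1.
(139|199)_J = +1 (Zolotarev's lemma cross-check).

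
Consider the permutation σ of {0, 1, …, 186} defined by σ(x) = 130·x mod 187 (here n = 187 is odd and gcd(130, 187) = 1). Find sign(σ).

-1

Trace 168: π^k(168) = [168, 148, 166, 75, 26, 14, 137] for k=0..6.
The orbit structure of x ↦ 130x mod 187: 6 orbits of sizes [80, 80, 16, 5, 5, 1].
n − c = 187 − 6 = 181; sign = (−1)^181 = -1.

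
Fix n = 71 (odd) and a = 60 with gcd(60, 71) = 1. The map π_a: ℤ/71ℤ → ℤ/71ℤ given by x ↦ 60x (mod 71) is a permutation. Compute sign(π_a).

+1

Start at x=57: 57 → 12 → 10 → 32 → 3 → 38 → 8 → … (one orbit).
3 cycles of lengths [35, 35, 1].
With 3 cycles on 71 points, sign = (−1)^{71−3} = +1.
The Jacobi symbol (60|71) = +1 (Zolotarev) agrees.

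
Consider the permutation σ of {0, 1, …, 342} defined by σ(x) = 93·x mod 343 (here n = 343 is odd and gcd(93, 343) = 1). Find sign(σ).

Orbit of 190 under x↦93x: [190, 177, 340, 64, 121, 277, 36]… (length divides ord_343(93)).
7 cycles of lengths [147, 147, 21, 21, 3, 3, 1].
Σ(ℓ_i−1) = 343−7 = 336; sign = (−1)^336 = +1.
Check: (93/343) = +1 by Zolotarev.

+1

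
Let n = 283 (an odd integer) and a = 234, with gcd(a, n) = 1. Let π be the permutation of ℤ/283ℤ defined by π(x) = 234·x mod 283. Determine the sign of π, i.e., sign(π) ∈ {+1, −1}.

-1

Trace 85: π^k(85) = [85, 80, 42, 206, 94, 205, 143] for k=0..6.
Cycle lengths of π_234 on ℤ/283ℤ: [282, 1]; 2 cycles in total.
283 − 2 = 281 transpositions; sign(π) = (−1)^281 = -1.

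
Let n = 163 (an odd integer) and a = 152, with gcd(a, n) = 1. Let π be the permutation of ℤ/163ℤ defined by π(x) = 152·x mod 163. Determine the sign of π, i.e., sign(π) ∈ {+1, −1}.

+1

Start at x=115: 115 → 39 → 60 → 155 → 88 → 10 → 53 → … (one orbit).
Cycle lengths of π_152 on ℤ/163ℤ: [81, 81, 1]; 3 cycles in total.
sign(π) = (−1)^{n − #cycles} = (−1)^{163−3} = (−1)^160 = +1.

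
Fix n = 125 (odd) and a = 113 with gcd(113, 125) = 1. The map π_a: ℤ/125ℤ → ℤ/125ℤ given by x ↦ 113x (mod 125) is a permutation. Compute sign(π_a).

Trace 28: π^k(28) = [28, 39, 32, 116, 108, 79, 52] for k=0..6.
4 cycles of lengths [100, 20, 4, 1].
sign(π) = (−1)^{n − #cycles} = (−1)^{125−4} = (−1)^121 = -1.
(113|125)_J = -1 (Zolotarev's lemma cross-check).

-1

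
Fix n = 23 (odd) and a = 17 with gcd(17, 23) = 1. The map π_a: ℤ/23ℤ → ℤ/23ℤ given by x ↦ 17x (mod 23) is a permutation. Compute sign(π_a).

Trace 9: π^k(9) = [9, 15, 2, 11, 3, 5, 16] for k=0..6.
Cycle lengths of π_17 on ℤ/23ℤ: [22, 1]; 2 cycles in total.
Σ(ℓ_i−1) = 23−2 = 21; sign = (−1)^21 = -1.
The Jacobi symbol (17|23) = -1 (Zolotarev) agrees.

-1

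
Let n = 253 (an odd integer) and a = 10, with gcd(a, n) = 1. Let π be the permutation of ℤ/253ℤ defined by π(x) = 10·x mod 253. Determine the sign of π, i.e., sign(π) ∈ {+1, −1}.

+1

Trace 188: π^k(188) = [188, 109, 78, 21, 210, 76, 1] for k=0..6.
17 cycles of lengths [22, 22, 22, 22, 22, 22, 22, 22, 22, 22, 22, 2, 2, 2, 2, 2, 1].
Σ(ℓ_i−1) = 253−17 = 236; sign = (−1)^236 = +1.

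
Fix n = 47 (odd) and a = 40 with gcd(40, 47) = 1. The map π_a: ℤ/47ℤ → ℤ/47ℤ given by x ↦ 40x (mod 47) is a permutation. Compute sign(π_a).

Trace 21: π^k(21) = [21, 41, 42, 35, 37, 23, 27] for k=0..6.
The orbit structure of x ↦ 40x mod 47: 2 orbits of sizes [46, 1].
2 cycles on 47: each ℓ→(−1)^(ℓ−1), product (−1)^45 = -1.

-1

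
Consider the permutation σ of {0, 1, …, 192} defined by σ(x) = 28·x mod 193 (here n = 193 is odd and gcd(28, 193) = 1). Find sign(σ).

Trace 150: π^k(150) = [150, 147, 63, 27, 177, 131, 1] for k=0..6.
π_28 has 5 disjoint cycles with lengths [48, 48, 48, 48, 1] on {0,…,192}.
193 − 5 = 188 transpositions; sign(π) = (−1)^188 = +1.
The Jacobi symbol (28|193) = +1 (Zolotarev) agrees.

+1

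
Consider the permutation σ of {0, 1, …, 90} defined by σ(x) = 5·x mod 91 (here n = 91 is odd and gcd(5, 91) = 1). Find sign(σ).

Orbit of 51 under x↦5x: [51, 73, 1, 5, 25, 34, 79]… (length divides ord_91(5)).
π_5 has 11 disjoint cycles with lengths [12, 12, 12, 12, 12, 12, 6, 4, 4, 4, 1] on {0,…,90}.
n − c = 91 − 11 = 80; sign = (−1)^80 = +1.
Via Zolotarev, sign(π_{5}) = (5|91) = +1.

+1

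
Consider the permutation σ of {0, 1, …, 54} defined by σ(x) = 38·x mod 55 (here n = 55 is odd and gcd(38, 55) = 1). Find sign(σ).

Start at x=42: 42 → 1 → 38 → 14 → 37 → 31 → 23 → … (one orbit).
Cycle type of π: 20×2 + 5×2 + 4 + 1; total 6 cycles.
sign(π) = (−1)^{n − #cycles} = (−1)^{55−6} = (−1)^49 = -1.
Zolotarev: (38|55) = -1, matching the cycle-count sign.

-1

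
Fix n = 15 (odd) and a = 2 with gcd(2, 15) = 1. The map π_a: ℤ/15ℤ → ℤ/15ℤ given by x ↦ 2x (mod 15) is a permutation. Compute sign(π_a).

+1

Trace 2: π^k(2) = [2, 4, 8, 1] for k=0..3.
5 cycles of lengths [4, 4, 4, 2, 1].
5 cycles on 15: each ℓ→(−1)^(ℓ−1), product (−1)^10 = +1.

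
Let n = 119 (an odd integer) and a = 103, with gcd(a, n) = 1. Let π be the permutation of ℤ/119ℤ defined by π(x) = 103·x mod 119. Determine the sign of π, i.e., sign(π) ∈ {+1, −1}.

-1

Start at x=86: 86 → 52 → 1 → 103 → 18 → 69 → 86 (one orbit).
The orbit structure of x ↦ 103x mod 119: 34 orbits of sizes [6, 6, 6, 6, 6, 6, 6, 6, 6, 6, 6, 6, 6, 6, 6, 6, 6, 1, 1, 1, 1, 1, 1, 1, 1, 1, 1, 1, 1, 1, 1, 1, 1, 1].
34 cycles on 119: each ℓ→(−1)^(ℓ−1), product (−1)^85 = -1.
Zolotarev: (103|119) = -1, matching the cycle-count sign.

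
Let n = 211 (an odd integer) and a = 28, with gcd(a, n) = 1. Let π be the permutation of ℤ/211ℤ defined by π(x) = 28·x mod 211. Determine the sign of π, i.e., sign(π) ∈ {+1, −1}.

Trace 135: π^k(135) = [135, 193, 129, 25, 67, 188, 200] for k=0..6.
4 cycles of lengths [70, 70, 70, 1].
n − c = 211 − 4 = 207; sign = (−1)^207 = -1.
The Jacobi symbol (28|211) = -1 (Zolotarev) agrees.

-1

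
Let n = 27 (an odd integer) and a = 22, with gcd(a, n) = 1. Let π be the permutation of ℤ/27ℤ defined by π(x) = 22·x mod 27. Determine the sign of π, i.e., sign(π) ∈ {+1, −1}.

+1

Start at x=7: 7 → 19 → 13 → 16 → 1 → 22 → 25 → … (one orbit).
The orbit structure of x ↦ 22x mod 27: 7 orbits of sizes [9, 9, 3, 3, 1, 1, 1].
With 7 cycles on 27 points, sign = (−1)^{27−7} = +1.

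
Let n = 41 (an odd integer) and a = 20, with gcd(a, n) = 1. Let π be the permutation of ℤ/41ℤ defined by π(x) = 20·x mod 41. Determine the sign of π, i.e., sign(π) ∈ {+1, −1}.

+1

Orbit of 33 under x↦20x: [33, 4, 39, 1, 20, 31, 5]… (length divides ord_41(20)).
Cycle type of π: 20×2 + 1; total 3 cycles.
3 cycles on 41: each ℓ→(−1)^(ℓ−1), product (−1)^38 = +1.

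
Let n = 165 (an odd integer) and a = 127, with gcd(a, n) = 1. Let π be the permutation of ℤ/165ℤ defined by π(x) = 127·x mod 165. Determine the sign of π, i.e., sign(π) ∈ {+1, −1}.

+1

Start at x=112: 112 → 34 → 28 → 91 → 7 → 64 → 43 → … (one orbit).
Cycle type of π: 20×6 + 10×3 + 4×3 + 1×3; total 15 cycles.
n − c = 165 − 15 = 150; sign = (−1)^150 = +1.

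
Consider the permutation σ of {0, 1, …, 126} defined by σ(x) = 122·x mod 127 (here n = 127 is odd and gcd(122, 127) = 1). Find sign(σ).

Orbit of 76 under x↦122x: [76, 1, 122, 25, 2, 117, 50]… (length divides ord_127(122)).
The orbit structure of x ↦ 122x mod 127: 7 orbits of sizes [21, 21, 21, 21, 21, 21, 1].
7 cycles on 127: each ℓ→(−1)^(ℓ−1), product (−1)^120 = +1.

+1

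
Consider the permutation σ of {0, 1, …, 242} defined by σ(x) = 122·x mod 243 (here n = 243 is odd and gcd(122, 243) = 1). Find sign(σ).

Trace 31: π^k(31) = [31, 137, 190, 95, 169, 206, 103] for k=0..6.
Decompose π into cycles: lengths [162, 54, 18, 6, 2, 1] (6 cycles, including the fixed point 0).
243 − 6 = 237 transpositions; sign(π) = (−1)^237 = -1.
The Jacobi symbol (122|243) = -1 (Zolotarev) agrees.

-1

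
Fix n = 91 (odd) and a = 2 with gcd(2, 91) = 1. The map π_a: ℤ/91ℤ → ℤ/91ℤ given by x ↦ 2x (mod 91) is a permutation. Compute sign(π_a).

-1

Trace 74: π^k(74) = [74, 57, 23, 46, 1, 2, 4] for k=0..6.
π_2 has 10 disjoint cycles with lengths [12, 12, 12, 12, 12, 12, 12, 3, 3, 1] on {0,…,90}.
sign(π) = (−1)^{n − #cycles} = (−1)^{91−10} = (−1)^81 = -1.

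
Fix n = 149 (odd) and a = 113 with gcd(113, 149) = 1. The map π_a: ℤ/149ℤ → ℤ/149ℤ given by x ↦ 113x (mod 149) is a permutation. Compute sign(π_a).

Orbit of 53 under x↦113x: [53, 29, 148, 36, 45, 19, 61]… (length divides ord_149(113)).
Cycle lengths of π_113 on ℤ/149ℤ: [74, 74, 1]; 3 cycles in total.
With 3 cycles on 149 points, sign = (−1)^{149−3} = +1.

+1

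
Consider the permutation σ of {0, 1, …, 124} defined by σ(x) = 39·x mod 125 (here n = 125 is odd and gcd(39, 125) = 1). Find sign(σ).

Orbit of 81 under x↦39x: [81, 34, 76, 89, 96, 119, 16]… (length divides ord_125(39)).
π_39 has 7 disjoint cycles with lengths [50, 50, 10, 10, 2, 2, 1] on {0,…,124}.
With 7 cycles on 125 points, sign = (−1)^{125−7} = +1.
Via Zolotarev, sign(π_{39}) = (39|125) = +1.

+1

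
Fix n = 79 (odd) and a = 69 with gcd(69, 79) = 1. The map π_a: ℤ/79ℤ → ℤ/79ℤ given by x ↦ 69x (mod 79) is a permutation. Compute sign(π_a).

Orbit of 71 under x↦69x: [71, 1, 69, 21, 27, 46, 14]… (length divides ord_79(69)).
The orbit structure of x ↦ 69x mod 79: 4 orbits of sizes [26, 26, 26, 1].
79 − 4 = 75 transpositions; sign(π) = (−1)^75 = -1.

-1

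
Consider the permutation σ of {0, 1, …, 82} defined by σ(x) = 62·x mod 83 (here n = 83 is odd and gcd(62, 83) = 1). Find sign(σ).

-1

Start at x=79: 79 → 1 → 62 → 26 → 35 → 12 → 80 → … (one orbit).
Cycle type of π: 82 + 1; total 2 cycles.
n − c = 83 − 2 = 81; sign = (−1)^81 = -1.
The Jacobi symbol (62|83) = -1 (Zolotarev) agrees.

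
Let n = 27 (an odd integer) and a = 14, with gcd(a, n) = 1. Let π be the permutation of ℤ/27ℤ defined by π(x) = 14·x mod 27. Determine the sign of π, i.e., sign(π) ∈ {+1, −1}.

-1

Start at x=25: 25 → 26 → 13 → 20 → 10 → 5 → 16 → … (one orbit).
Decompose π into cycles: lengths [18, 6, 2, 1] (4 cycles, including the fixed point 0).
With 4 cycles on 27 points, sign = (−1)^{27−4} = -1.
Via Zolotarev, sign(π_{14}) = (14|27) = -1.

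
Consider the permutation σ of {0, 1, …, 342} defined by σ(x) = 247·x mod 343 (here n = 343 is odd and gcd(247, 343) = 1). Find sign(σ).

+1

Trace 246: π^k(246) = [246, 51, 249, 106, 114, 32, 15] for k=0..6.
Cycle lengths of π_247 on ℤ/343ℤ: [147, 147, 21, 21, 3, 3, 1]; 7 cycles in total.
With 7 cycles on 343 points, sign = (−1)^{343−7} = +1.
(247|343)_J = +1 (Zolotarev's lemma cross-check).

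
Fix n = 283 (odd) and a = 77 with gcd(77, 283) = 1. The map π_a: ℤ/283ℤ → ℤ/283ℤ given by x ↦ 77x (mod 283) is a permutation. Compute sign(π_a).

+1

Start at x=49: 49 → 94 → 163 → 99 → 265 → 29 → 252 → … (one orbit).
Cycle lengths of π_77 on ℤ/283ℤ: [141, 141, 1]; 3 cycles in total.
n − c = 283 − 3 = 280; sign = (−1)^280 = +1.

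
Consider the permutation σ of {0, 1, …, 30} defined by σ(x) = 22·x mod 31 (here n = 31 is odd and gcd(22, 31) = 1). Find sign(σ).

-1

Trace 25: π^k(25) = [25, 23, 10, 3, 4, 26, 14] for k=0..6.
Decompose π into cycles: lengths [30, 1] (2 cycles, including the fixed point 0).
31 − 2 = 29 transpositions; sign(π) = (−1)^29 = -1.
Via Zolotarev, sign(π_{22}) = (22|31) = -1.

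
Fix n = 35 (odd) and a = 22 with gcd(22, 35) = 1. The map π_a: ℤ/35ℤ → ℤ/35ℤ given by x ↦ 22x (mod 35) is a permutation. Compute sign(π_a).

-1

Orbit of 8 under x↦22x: [8, 1, 22, 29]… (length divides ord_35(22)).
Cycle type of π: 4×7 + 1×7; total 14 cycles.
35 − 14 = 21 transpositions; sign(π) = (−1)^21 = -1.
(22|35)_J = -1 (Zolotarev's lemma cross-check).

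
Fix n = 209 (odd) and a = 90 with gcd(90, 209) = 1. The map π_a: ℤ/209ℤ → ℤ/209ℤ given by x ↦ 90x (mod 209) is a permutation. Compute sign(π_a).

Orbit of 189 under x↦90x: [189, 81, 184, 49, 21, 9, 183]… (length divides ord_209(90)).
Cycle type of π: 90×2 + 18 + 10 + 1; total 5 cycles.
sign(π) = (−1)^{n − #cycles} = (−1)^{209−5} = (−1)^204 = +1.

+1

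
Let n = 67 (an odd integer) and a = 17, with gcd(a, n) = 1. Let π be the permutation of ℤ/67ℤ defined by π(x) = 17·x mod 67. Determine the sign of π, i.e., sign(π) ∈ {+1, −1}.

Orbit of 17 under x↦17x: [17, 21, 22, 39, 60, 15, 54]… (length divides ord_67(17)).
Decompose π into cycles: lengths [33, 33, 1] (3 cycles, including the fixed point 0).
3 cycles on 67: each ℓ→(−1)^(ℓ−1), product (−1)^64 = +1.
Via Zolotarev, sign(π_{17}) = (17|67) = +1.

+1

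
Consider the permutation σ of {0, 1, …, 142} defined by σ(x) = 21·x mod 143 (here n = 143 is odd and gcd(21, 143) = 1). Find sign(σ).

Start at x=21: 21 → 12 → 109 → 1 → 21 (one orbit).
39 cycles of lengths [4, 4, 4, 4, 4, 4, 4, 4, 4, 4, 4, 4, 4, 4, 4, 4, 4, 4, 4, 4, 4, 4, 4, 4, 4, 4, 4, 4, 4, 4, 4, 4, 4, 2, 2, 2, 2, 2, 1].
Σ(ℓ_i−1) = 143−39 = 104; sign = (−1)^104 = +1.

+1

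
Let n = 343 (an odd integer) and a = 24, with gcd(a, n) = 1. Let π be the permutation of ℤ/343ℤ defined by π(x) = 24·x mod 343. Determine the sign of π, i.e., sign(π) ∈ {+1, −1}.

-1

Start at x=150: 150 → 170 → 307 → 165 → 187 → 29 → 10 → … (one orbit).
π_24 has 4 disjoint cycles with lengths [294, 42, 6, 1] on {0,…,342}.
343 − 4 = 339 transpositions; sign(π) = (−1)^339 = -1.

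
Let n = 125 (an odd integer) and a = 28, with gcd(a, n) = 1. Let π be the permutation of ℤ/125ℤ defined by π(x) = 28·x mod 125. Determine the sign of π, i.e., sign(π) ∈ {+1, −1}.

-1

Orbit of 83 under x↦28x: [83, 74, 72, 16, 73, 44, 107]… (length divides ord_125(28)).
π_28 has 4 disjoint cycles with lengths [100, 20, 4, 1] on {0,…,124}.
Σ(ℓ_i−1) = 125−4 = 121; sign = (−1)^121 = -1.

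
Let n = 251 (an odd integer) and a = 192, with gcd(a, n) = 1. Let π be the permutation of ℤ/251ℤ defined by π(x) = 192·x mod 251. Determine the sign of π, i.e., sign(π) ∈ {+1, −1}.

+1

Orbit of 92 under x↦192x: [92, 94, 227, 161, 39, 209, 219]… (length divides ord_251(192)).
Decompose π into cycles: lengths [125, 125, 1] (3 cycles, including the fixed point 0).
Σ(ℓ_i−1) = 251−3 = 248; sign = (−1)^248 = +1.
Check: (192/251) = +1 by Zolotarev.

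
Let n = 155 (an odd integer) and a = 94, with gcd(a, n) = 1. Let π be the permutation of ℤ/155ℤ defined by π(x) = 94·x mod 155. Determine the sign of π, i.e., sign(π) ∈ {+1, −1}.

Trace 1: π^k(1) = [1, 94] for k=0..1.
The orbit structure of x ↦ 94x mod 155: 93 orbits of sizes [2, 2, 2, 2, 2, 2, 2, 2, 2, 2, 2, 2, 2, 2, 2, 2, 2, 2, 2, 2, 2, 2, 2, 2, 2, 2, 2, 2, 2, 2, 2, 2, 2, 2, 2, 2, 2, 2, 2, 2, 2, 2, 2, 2, 2, 2, 2, 2, 2, 2, 2, 2, 2, 2, 2, 2, 2, 2, 2, 2, 2, 2, 1, 1, 1, 1, 1, 1, 1, 1, 1, 1, 1, 1, 1, 1, 1, 1, 1, 1, 1, 1, 1, 1, 1, 1, 1, 1, 1, 1, 1, 1, 1].
With 93 cycles on 155 points, sign = (−1)^{155−93} = +1.
(94|155)_J = +1 (Zolotarev's lemma cross-check).

+1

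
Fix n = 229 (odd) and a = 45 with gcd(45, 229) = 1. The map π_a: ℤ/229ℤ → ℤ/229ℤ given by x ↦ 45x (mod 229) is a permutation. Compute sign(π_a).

Trace 196: π^k(196) = [196, 118, 43, 103, 55, 185, 81] for k=0..6.
Cycle type of π: 114×2 + 1; total 3 cycles.
229 − 3 = 226 transpositions; sign(π) = (−1)^226 = +1.

+1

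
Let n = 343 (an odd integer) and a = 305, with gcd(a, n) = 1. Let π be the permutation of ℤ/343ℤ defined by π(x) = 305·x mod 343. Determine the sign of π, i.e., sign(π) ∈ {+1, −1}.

+1

Start at x=36: 36 → 4 → 191 → 288 → 32 → 156 → 246 → … (one orbit).
π_305 has 7 disjoint cycles with lengths [147, 147, 21, 21, 3, 3, 1] on {0,…,342}.
sign(π) = (−1)^{n − #cycles} = (−1)^{343−7} = (−1)^336 = +1.
The Jacobi symbol (305|343) = +1 (Zolotarev) agrees.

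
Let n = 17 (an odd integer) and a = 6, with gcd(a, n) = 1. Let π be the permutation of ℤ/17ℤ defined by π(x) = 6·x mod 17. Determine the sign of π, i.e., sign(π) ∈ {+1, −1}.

-1

Start at x=11: 11 → 15 → 5 → 13 → 10 → 9 → 3 → … (one orbit).
Cycle type of π: 16 + 1; total 2 cycles.
Σ(ℓ_i−1) = 17−2 = 15; sign = (−1)^15 = -1.
Zolotarev: (6|17) = -1, matching the cycle-count sign.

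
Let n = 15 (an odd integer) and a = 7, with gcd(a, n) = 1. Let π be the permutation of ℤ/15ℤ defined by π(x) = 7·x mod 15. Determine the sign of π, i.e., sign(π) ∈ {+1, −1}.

Trace 4: π^k(4) = [4, 13, 1, 7] for k=0..3.
Cycle lengths of π_7 on ℤ/15ℤ: [4, 4, 4, 1, 1, 1]; 6 cycles in total.
With 6 cycles on 15 points, sign = (−1)^{15−6} = -1.

-1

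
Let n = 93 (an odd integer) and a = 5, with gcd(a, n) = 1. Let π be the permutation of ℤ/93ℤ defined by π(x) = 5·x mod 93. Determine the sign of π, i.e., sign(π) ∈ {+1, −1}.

-1

Trace 67: π^k(67) = [67, 56, 1, 5, 25, 32] for k=0..5.
π_5 has 22 disjoint cycles with lengths [6, 6, 6, 6, 6, 6, 6, 6, 6, 6, 3, 3, 3, 3, 3, 3, 3, 3, 3, 3, 2, 1] on {0,…,92}.
sign(π) = (−1)^{n − #cycles} = (−1)^{93−22} = (−1)^71 = -1.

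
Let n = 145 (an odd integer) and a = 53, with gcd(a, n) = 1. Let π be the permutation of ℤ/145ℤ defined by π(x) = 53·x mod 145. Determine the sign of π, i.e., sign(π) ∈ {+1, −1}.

-1

Start at x=83: 83 → 49 → 132 → 36 → 23 → 59 → 82 → … (one orbit).
Decompose π into cycles: lengths [28, 28, 28, 28, 7, 7, 7, 7, 4, 1] (10 cycles, including the fixed point 0).
10 cycles on 145: each ℓ→(−1)^(ℓ−1), product (−1)^135 = -1.
The Jacobi symbol (53|145) = -1 (Zolotarev) agrees.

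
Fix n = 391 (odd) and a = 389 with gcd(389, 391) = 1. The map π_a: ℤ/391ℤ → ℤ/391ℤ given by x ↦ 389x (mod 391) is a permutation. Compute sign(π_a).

Orbit of 305 under x↦389x: [305, 172, 47, 297, 188, 15, 361]… (length divides ord_391(389)).
Cycle lengths of π_389 on ℤ/391ℤ: [88, 88, 88, 88, 22, 8, 8, 1]; 8 cycles in total.
8 cycles on 391: each ℓ→(−1)^(ℓ−1), product (−1)^383 = -1.
Zolotarev: (389|391) = -1, matching the cycle-count sign.

-1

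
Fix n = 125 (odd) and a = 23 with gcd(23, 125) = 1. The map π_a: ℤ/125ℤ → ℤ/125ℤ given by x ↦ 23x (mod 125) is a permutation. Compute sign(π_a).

-1

Start at x=58: 58 → 84 → 57 → 61 → 28 → 19 → 62 → … (one orbit).
Decompose π into cycles: lengths [100, 20, 4, 1] (4 cycles, including the fixed point 0).
sign(π) = (−1)^{n − #cycles} = (−1)^{125−4} = (−1)^121 = -1.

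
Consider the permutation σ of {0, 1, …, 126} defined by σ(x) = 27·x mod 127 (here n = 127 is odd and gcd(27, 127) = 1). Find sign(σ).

-1

Orbit of 95 under x↦27x: [95, 25, 40, 64, 77, 47, 126]… (length divides ord_127(27)).
Cycle lengths of π_27 on ℤ/127ℤ: [42, 42, 42, 1]; 4 cycles in total.
n − c = 127 − 4 = 123; sign = (−1)^123 = -1.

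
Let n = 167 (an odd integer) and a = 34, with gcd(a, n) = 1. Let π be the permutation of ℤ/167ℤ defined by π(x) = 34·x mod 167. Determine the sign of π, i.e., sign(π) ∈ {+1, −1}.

Start at x=60: 60 → 36 → 55 → 33 → 120 → 72 → 110 → … (one orbit).
Decompose π into cycles: lengths [166, 1] (2 cycles, including the fixed point 0).
167 − 2 = 165 transpositions; sign(π) = (−1)^165 = -1.
Via Zolotarev, sign(π_{34}) = (34|167) = -1.

-1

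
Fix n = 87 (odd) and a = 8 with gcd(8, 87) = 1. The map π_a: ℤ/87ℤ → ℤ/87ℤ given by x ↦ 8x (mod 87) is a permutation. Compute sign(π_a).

+1

Orbit of 28 under x↦8x: [28, 50, 52, 68, 22, 2, 16]… (length divides ord_87(8)).
Cycle lengths of π_8 on ℤ/87ℤ: [28, 28, 28, 2, 1]; 5 cycles in total.
With 5 cycles on 87 points, sign = (−1)^{87−5} = +1.
Check: (8/87) = +1 by Zolotarev.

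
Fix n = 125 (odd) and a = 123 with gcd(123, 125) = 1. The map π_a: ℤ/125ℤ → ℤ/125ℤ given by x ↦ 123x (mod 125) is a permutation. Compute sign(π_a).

Trace 18: π^k(18) = [18, 89, 72, 106, 38, 49, 27] for k=0..6.
π_123 has 4 disjoint cycles with lengths [100, 20, 4, 1] on {0,…,124}.
125 − 4 = 121 transpositions; sign(π) = (−1)^121 = -1.
The Jacobi symbol (123|125) = -1 (Zolotarev) agrees.

-1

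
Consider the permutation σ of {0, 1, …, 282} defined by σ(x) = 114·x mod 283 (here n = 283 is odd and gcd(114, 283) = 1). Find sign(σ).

Start at x=115: 115 → 92 → 17 → 240 → 192 → 97 → 21 → … (one orbit).
2 cycles of lengths [282, 1].
283 − 2 = 281 transpositions; sign(π) = (−1)^281 = -1.

-1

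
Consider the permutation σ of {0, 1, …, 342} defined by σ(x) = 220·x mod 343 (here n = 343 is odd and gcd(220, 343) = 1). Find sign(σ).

-1

Orbit of 339 under x↦220x: [339, 149, 195, 25, 12, 239, 101]… (length divides ord_343(220)).
π_220 has 4 disjoint cycles with lengths [294, 42, 6, 1] on {0,…,342}.
sign(π) = (−1)^{n − #cycles} = (−1)^{343−4} = (−1)^339 = -1.
The Jacobi symbol (220|343) = -1 (Zolotarev) agrees.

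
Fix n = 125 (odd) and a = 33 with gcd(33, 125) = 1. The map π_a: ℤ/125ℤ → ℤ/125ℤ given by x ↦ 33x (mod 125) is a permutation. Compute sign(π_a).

-1

Orbit of 49 under x↦33x: [49, 117, 111, 38, 4, 7, 106]… (length divides ord_125(33)).
Cycle lengths of π_33 on ℤ/125ℤ: [100, 20, 4, 1]; 4 cycles in total.
4 cycles on 125: each ℓ→(−1)^(ℓ−1), product (−1)^121 = -1.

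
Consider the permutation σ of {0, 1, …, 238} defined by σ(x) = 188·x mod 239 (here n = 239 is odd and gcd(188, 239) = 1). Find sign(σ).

-1

Orbit of 128 under x↦188x: [128, 164, 1, 188, 211, 233, 67]… (length divides ord_239(188)).
8 cycles of lengths [34, 34, 34, 34, 34, 34, 34, 1].
sign(π) = (−1)^{n − #cycles} = (−1)^{239−8} = (−1)^231 = -1.
The Jacobi symbol (188|239) = -1 (Zolotarev) agrees.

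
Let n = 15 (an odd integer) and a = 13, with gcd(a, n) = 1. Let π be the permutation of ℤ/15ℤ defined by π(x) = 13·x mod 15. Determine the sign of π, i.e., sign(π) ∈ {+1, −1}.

-1

Trace 4: π^k(4) = [4, 7, 1, 13] for k=0..3.
6 cycles of lengths [4, 4, 4, 1, 1, 1].
6 cycles on 15: each ℓ→(−1)^(ℓ−1), product (−1)^9 = -1.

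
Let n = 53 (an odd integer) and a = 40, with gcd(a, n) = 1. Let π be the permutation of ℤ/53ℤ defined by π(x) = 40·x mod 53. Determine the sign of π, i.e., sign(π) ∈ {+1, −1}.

Trace 40: π^k(40) = [40, 10, 29, 47, 25, 46, 38] for k=0..6.
Cycle type of π: 26×2 + 1; total 3 cycles.
53 − 3 = 50 transpositions; sign(π) = (−1)^50 = +1.
The Jacobi symbol (40|53) = +1 (Zolotarev) agrees.

+1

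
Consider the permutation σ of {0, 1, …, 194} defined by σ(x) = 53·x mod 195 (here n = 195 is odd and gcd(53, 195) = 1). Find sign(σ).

Orbit of 53 under x↦53x: [53, 79, 92, 1]… (length divides ord_195(53)).
Cycle lengths of π_53 on ℤ/195ℤ: [4, 4, 4, 4, 4, 4, 4, 4, 4, 4, 4, 4, 4, 4, 4, 4, 4, 4, 4, 4, 4, 4, 4, 4, 4, 4, 4, 4, 4, 4, 4, 4, 4, 4, 4, 4, 4, 4, 4, 2, 2, 2, 2, 2, 2, 2, 2, 2, 2, 2, 2, 2, 1, 1, 1, 1, 1, 1, 1, 1, 1, 1, 1, 1, 1]; 65 cycles in total.
Σ(ℓ_i−1) = 195−65 = 130; sign = (−1)^130 = +1.

+1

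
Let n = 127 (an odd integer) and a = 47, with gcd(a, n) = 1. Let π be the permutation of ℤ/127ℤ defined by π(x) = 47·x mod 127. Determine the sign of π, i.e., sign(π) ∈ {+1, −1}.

Orbit of 16 under x↦47x: [16, 117, 38, 8, 122, 19, 4]… (length divides ord_127(47)).
Cycle lengths of π_47 on ℤ/127ℤ: [21, 21, 21, 21, 21, 21, 1]; 7 cycles in total.
7 cycles on 127: each ℓ→(−1)^(ℓ−1), product (−1)^120 = +1.

+1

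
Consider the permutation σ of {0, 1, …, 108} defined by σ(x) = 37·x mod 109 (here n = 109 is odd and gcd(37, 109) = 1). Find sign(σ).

-1

Trace 5: π^k(5) = [5, 76, 87, 58, 75, 50, 106] for k=0..6.
The orbit structure of x ↦ 37x mod 109: 2 orbits of sizes [108, 1].
Σ(ℓ_i−1) = 109−2 = 107; sign = (−1)^107 = -1.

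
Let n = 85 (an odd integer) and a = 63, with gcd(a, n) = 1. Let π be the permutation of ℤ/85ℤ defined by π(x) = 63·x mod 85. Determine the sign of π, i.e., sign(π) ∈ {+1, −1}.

Orbit of 59 under x↦63x: [59, 62, 81, 3, 19, 7, 16]… (length divides ord_85(63)).
The orbit structure of x ↦ 63x mod 85: 7 orbits of sizes [16, 16, 16, 16, 16, 4, 1].
Σ(ℓ_i−1) = 85−7 = 78; sign = (−1)^78 = +1.
Zolotarev: (63|85) = +1, matching the cycle-count sign.

+1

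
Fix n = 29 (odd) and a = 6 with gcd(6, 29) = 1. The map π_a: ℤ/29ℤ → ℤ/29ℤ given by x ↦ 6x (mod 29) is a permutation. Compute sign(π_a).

Start at x=6: 6 → 7 → 13 → 20 → 4 → 24 → 28 → … (one orbit).
Decompose π into cycles: lengths [14, 14, 1] (3 cycles, including the fixed point 0).
With 3 cycles on 29 points, sign = (−1)^{29−3} = +1.
(6|29)_J = +1 (Zolotarev's lemma cross-check).

+1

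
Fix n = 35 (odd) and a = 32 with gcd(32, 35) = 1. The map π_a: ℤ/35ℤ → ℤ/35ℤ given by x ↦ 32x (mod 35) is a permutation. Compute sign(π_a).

-1

Trace 29: π^k(29) = [29, 18, 16, 22, 4, 23, 1] for k=0..6.
π_32 has 6 disjoint cycles with lengths [12, 12, 4, 3, 3, 1] on {0,…,34}.
6 cycles on 35: each ℓ→(−1)^(ℓ−1), product (−1)^29 = -1.
Check: (32/35) = -1 by Zolotarev.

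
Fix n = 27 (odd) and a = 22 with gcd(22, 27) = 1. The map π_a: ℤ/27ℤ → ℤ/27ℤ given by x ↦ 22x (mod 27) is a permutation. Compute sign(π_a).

Orbit of 16 under x↦22x: [16, 1, 22, 25, 10, 4, 7]… (length divides ord_27(22)).
7 cycles of lengths [9, 9, 3, 3, 1, 1, 1].
n − c = 27 − 7 = 20; sign = (−1)^20 = +1.

+1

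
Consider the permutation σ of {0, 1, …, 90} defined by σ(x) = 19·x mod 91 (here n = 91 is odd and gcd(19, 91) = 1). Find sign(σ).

Start at x=34: 34 → 9 → 80 → 64 → 33 → 81 → 83 → … (one orbit).
π_19 has 9 disjoint cycles with lengths [12, 12, 12, 12, 12, 12, 12, 6, 1] on {0,…,90}.
sign(π) = (−1)^{n − #cycles} = (−1)^{91−9} = (−1)^82 = +1.

+1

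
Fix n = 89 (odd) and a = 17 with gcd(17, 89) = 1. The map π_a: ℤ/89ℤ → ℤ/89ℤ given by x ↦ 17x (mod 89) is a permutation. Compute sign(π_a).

+1

Orbit of 47 under x↦17x: [47, 87, 55, 45, 53, 11, 9]… (length divides ord_89(17)).
π_17 has 3 disjoint cycles with lengths [44, 44, 1] on {0,…,88}.
n − c = 89 − 3 = 86; sign = (−1)^86 = +1.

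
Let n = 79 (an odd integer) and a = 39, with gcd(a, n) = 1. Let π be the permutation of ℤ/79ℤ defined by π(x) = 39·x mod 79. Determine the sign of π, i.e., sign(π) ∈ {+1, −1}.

-1

Orbit of 26 under x↦39x: [26, 66, 46, 56, 51, 14, 72]… (length divides ord_79(39)).
The orbit structure of x ↦ 39x mod 79: 2 orbits of sizes [78, 1].
sign(π) = (−1)^{n − #cycles} = (−1)^{79−2} = (−1)^77 = -1.
Zolotarev: (39|79) = -1, matching the cycle-count sign.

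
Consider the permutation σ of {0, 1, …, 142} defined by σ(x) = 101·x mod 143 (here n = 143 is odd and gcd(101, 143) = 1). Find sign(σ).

Trace 126: π^k(126) = [126, 142, 42, 95, 14, 127, 100] for k=0..6.
8 cycles of lengths [30, 30, 30, 30, 10, 6, 6, 1].
n − c = 143 − 8 = 135; sign = (−1)^135 = -1.

-1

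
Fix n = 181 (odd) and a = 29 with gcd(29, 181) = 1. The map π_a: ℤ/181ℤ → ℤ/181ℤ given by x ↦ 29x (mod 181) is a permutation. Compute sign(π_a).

+1

Start at x=135: 135 → 114 → 48 → 125 → 5 → 145 → 42 → … (one orbit).
The orbit structure of x ↦ 29x mod 181: 13 orbits of sizes [15, 15, 15, 15, 15, 15, 15, 15, 15, 15, 15, 15, 1].
Σ(ℓ_i−1) = 181−13 = 168; sign = (−1)^168 = +1.
Zolotarev: (29|181) = +1, matching the cycle-count sign.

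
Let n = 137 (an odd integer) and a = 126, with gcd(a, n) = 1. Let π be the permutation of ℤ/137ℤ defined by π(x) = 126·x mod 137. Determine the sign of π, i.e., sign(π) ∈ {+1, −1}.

+1

Start at x=112: 112 → 1 → 126 → 121 → 39 → 119 → 61 → … (one orbit).
π_126 has 3 disjoint cycles with lengths [68, 68, 1] on {0,…,136}.
Σ(ℓ_i−1) = 137−3 = 134; sign = (−1)^134 = +1.
Zolotarev: (126|137) = +1, matching the cycle-count sign.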